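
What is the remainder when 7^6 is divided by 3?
7 ≡ 1 (mod 3). 6 = 4 + 2 (binary 110). Repeated squaring mod 3: 1^1 ≡ 1; 1^2 ≡ 1² = 1 ≡ 1; 1^4 ≡ 1² = 1 ≡ 1. Multiply: 7^6 ≡ 1^4 × 1^2 ≡ 1 × 1 (mod 3): 1 × 1 = 1 ≡ 1. So 7^6 ≡ 1 (mod 3).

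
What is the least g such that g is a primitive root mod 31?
p - 1 = 30 has prime divisors 2, 3, 5. h is a primitive root mod 31 iff h^(30/q) ≢ 1 (mod 31) for each such q.
h = 2: 2^15 ≡ 1, 2^10 ≡ 1, 2^6 ≡ 2 (mod 31); 2^15 ≡ 1, so not a primitive root.
h = 3: 3^15 ≡ 30, 3^10 ≡ 25, 3^6 ≡ 16 (mod 31); none is 1, so 3 has order 30 and is a primitive root.
The smallest primitive root mod 31 is g = 3.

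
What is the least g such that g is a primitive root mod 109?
p - 1 = 108 has prime divisors 2, 3. h is a primitive root mod 109 iff h^(108/q) ≢ 1 (mod 109) for each such q.
h = 2: 2^54 ≡ 108, 2^36 ≡ 1 (mod 109); 2^36 ≡ 1, so not a primitive root.
h = 3: 3^54 ≡ 1, 3^36 ≡ 63 (mod 109); 3^54 ≡ 1, so not a primitive root.
h = 4: 4^54 ≡ 1, 4^36 ≡ 1 (mod 109); 4^54 ≡ 1, so not a primitive root.
h = 5: 5^54 ≡ 1, 5^36 ≡ 63 (mod 109); 5^54 ≡ 1, so not a primitive root.
h = 6: 6^54 ≡ 108, 6^36 ≡ 63 (mod 109); none is 1, so 6 has order 108 and is a primitive root.
The smallest primitive root mod 109 is g = 6.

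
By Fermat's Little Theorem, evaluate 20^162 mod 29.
By Fermat: 20^{28} ≡ 1 (mod 29). 162 ≡ 22 (mod 28). So 20^{162} ≡ 20^{22} ≡ 20 (mod 29)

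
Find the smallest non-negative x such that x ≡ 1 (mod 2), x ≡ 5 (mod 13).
5

Using the Chinese Remainder Theorem:
M = product of moduli = 26
For equation 1: M_1 = 13, 13 ≡ 1 (mod 2), inverse of 13 mod 2 is 1 (check: 1 × 1 = 1 ≡ 1 (mod 2))
For equation 2: M_2 = 2, 2 ≡ 2 (mod 13), inverse of 2 mod 13 is 7 (check: 2 × 7 = 14 ≡ 1 (mod 13))
Combine: x ≡ Σ r_i×M_i×(M_i⁻¹ mod m_i) = 1×13×1 + 5×2×7 = 13 + 70 = 83
83 mod 26 = 5
x ≡ 5 (mod 26)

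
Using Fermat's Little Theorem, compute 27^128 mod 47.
By Fermat: 27^{46} ≡ 1 (mod 47). 128 = 2×46 + 36. So 27^{128} ≡ 27^{36} ≡ 32 (mod 47)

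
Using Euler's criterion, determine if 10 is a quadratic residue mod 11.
By Euler's criterion: 10^{5} ≡ 10 (mod 11). Since this equals -1 (≡ 10), 10 is not a QR.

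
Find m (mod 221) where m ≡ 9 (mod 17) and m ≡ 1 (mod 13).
M = 17 × 13 = 221. M₁ = 13, y₁ ≡ 4 (mod 17). M₂ = 17, y₂ ≡ 10 (mod 13). m = 9×13×4 + 1×17×10 ≡ 196 (mod 221)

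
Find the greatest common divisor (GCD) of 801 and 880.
1

Using the Euclidean algorithm:
801 = 0 × 880 + 801
880 = 1 × 801 + 79
801 = 10 × 79 + 11
79 = 7 × 11 + 2
11 = 5 × 2 + 1
2 = 2 × 1 + 0

GCD(801, 880) = 1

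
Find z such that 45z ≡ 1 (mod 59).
45^(-1) ≡ 21 (mod 59). Verification: 45 × 21 = 945 ≡ 1 (mod 59)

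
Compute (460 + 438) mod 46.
24

(460 + 438) = 898
898 mod 46 = 24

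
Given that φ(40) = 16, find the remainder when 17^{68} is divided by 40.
By Euler: 17^{16} ≡ 1 (mod 40) since gcd(17, 40) = 1. 68 = 4×16 + 4. So 17^{68} ≡ 17^{4} ≡ 1 (mod 40)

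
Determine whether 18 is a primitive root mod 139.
p - 1 = 138 has prime divisors 2, 3, 23. Check 18^(138/q) mod 139 for each: 18^(138/2) = 18^69 ≡ 138, 18^(138/3) = 18^46 ≡ 42, 18^(138/23) = 18^6 ≡ 36 (mod 139). None of these is 1, so 18 has order 138 = φ(139), so it is a primitive root mod 139.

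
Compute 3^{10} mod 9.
0

Using successive squaring:
Binary expansion of 10: 1010
Powers of 3 mod 9 (each is the square of the previous):
  3^1 ≡ 3 (mod 9)
  3^2 ≡ 3² = 9 ≡ 0 (mod 9)
  3^4 ≡ 0² = 0 ≡ 0 (mod 9)
  3^8 ≡ 0² = 0 ≡ 0 (mod 9)
10 = 8 + 2, so 3^10 = 3^8 × 3^2 ≡ 0 × 0 (mod 9)
Multiplying step by step:
  0 × 0 = 0 ≡ 0 (mod 9)
Result: 3^10 ≡ 0 (mod 9)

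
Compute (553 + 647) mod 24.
0

(553 + 647) = 1200
1200 mod 24 = 0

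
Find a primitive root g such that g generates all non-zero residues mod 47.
p - 1 = 46 has prime divisors 2, 23. h is a primitive root mod 47 iff h^(46/q) ≢ 1 (mod 47) for each such q.
h = 2: 2^23 ≡ 1, 2^2 ≡ 4 (mod 47); 2^23 ≡ 1, so not a primitive root.
h = 3: 3^23 ≡ 1, 3^2 ≡ 9 (mod 47); 3^23 ≡ 1, so not a primitive root.
h = 4: 4^23 ≡ 1, 4^2 ≡ 16 (mod 47); 4^23 ≡ 1, so not a primitive root.
h = 5: 5^23 ≡ 46, 5^2 ≡ 25 (mod 47); none is 1, so 5 has order 46 and is a primitive root.
The smallest primitive root mod 47 is g = 5.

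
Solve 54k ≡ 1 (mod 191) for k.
54^(-1) ≡ 46 (mod 191). Verification: 54 × 46 = 2484 ≡ 1 (mod 191)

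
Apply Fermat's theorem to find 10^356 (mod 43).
By Fermat: 10^{42} ≡ 1 (mod 43). 356 ≡ 20 (mod 42). So 10^{356} ≡ 10^{20} ≡ 13 (mod 43)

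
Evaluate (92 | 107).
(92/107) = 92^{53} mod 107 = 1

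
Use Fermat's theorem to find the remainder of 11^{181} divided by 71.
31

By Fermat's Little Theorem, a^(p-1) ≡ 1 (mod p) for prime p and gcd(a, p) = 1
Here p = 71, so 11^70 ≡ 1 (mod 71)
We can reduce the exponent: 181 mod 70 = 41
So 11^181 ≡ 11^41 (mod 71)
Computing: 11^41 mod 71 = 31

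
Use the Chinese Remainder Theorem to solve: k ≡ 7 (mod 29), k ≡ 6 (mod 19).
500

Using the Chinese Remainder Theorem:
M = product of moduli = 551
For equation 1: M_1 = 19, 19 ≡ 19 (mod 29), inverse of 19 mod 29 is 26 (check: 19 × 26 = 494 ≡ 1 (mod 29))
For equation 2: M_2 = 29, 29 ≡ 10 (mod 19), inverse of 29 mod 19 is 2 (check: 10 × 2 = 20 ≡ 1 (mod 19))
Combine: k ≡ Σ r_i×M_i×(M_i⁻¹ mod m_i) = 7×19×26 + 6×29×2 = 3458 + 348 = 3806
3806 mod 551 = 500
k ≡ 500 (mod 551)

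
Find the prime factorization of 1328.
2^4 × 83

Divide by primes starting from smallest:
1328 ÷ 2 = 664
664 ÷ 2 = 332
332 ÷ 2 = 166
166 ÷ 2 = 83
83 ÷ 83 = 1

1328 = 2^4 × 83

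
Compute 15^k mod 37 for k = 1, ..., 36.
g^1, g^2, ..., g^{36} mod 37: {15, 3, 8, 9, 24, 27, 35, 7, 31, 21, 19, 26, 20, 4, 23, 12, 32, 36, 22, 34, 29, 28, 13, 10, 2, 30, 6, 16, 18, 11, 17, 33, 14, 25, 5, 1}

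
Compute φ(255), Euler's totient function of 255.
128

Prime factorization: 255 = 3 × 5 × 17
Using the formula φ(n) = n × Π(1 - 1/p) for each prime factor p:
φ(255) = 255 × (1 - 1/3) × (1 - 1/5) × (1 - 1/17)
φ(255) = 128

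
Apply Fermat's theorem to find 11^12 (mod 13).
By Fermat's Little Theorem, 11^{12} ≡ 1 (mod 13) since 13 is prime and gcd(11, 13) = 1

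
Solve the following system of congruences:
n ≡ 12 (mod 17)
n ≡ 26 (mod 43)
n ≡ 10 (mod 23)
13442

Using the Chinese Remainder Theorem:
M = product of moduli = 16813
For equation 1: M_1 = 989, 989 ≡ 3 (mod 17), inverse of 989 mod 17 is 6 (check: 3 × 6 = 18 ≡ 1 (mod 17))
For equation 2: M_2 = 391, 391 ≡ 4 (mod 43), inverse of 391 mod 43 is 11 (check: 4 × 11 = 44 ≡ 1 (mod 43))
For equation 3: M_3 = 731, 731 ≡ 18 (mod 23), inverse of 731 mod 23 is 9 (check: 18 × 9 = 162 ≡ 1 (mod 23))
Combine: n ≡ Σ r_i×M_i×(M_i⁻¹ mod m_i) = 12×989×6 + 26×391×11 + 10×731×9 = 71208 + 111826 + 65790 = 248824
248824 mod 16813 = 13442
n ≡ 13442 (mod 16813)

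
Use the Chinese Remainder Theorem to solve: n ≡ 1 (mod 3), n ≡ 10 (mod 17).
10

Using the Chinese Remainder Theorem:
M = product of moduli = 51
For equation 1: M_1 = 17, 17 ≡ 2 (mod 3), inverse of 17 mod 3 is 2 (check: 2 × 2 = 4 ≡ 1 (mod 3))
For equation 2: M_2 = 3, 3 ≡ 3 (mod 17), inverse of 3 mod 17 is 6 (check: 3 × 6 = 18 ≡ 1 (mod 17))
Combine: n ≡ Σ r_i×M_i×(M_i⁻¹ mod m_i) = 1×17×2 + 10×3×6 = 34 + 180 = 214
214 mod 51 = 10
n ≡ 10 (mod 51)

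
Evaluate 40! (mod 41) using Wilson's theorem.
By Wilson's theorem, (40)! ≡ -1 ≡ 40 (mod 41)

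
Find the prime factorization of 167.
167

Divide by primes starting from smallest:
167 ÷ 167 = 1

167 = 167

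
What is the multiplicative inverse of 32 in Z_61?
21

Using Extended Euclidean Algorithm:
gcd(32, 61) = 1
Bezout coefficients: 32 × 21 + 61 × -11 = 1
So 32 × 21 ≡ 1 (mod 61)
The inverse is 21 mod 61 = 21
Verification: 32 × 21 = 672 = 11 × 61 + 1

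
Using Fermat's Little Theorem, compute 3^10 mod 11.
By Fermat's Little Theorem, 3^{10} ≡ 1 (mod 11) since 11 is prime and gcd(3, 11) = 1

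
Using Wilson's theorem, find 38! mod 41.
(40)! = (38)! × (39) × (40) ≡ -1 (mod 41). So (38)! ≡ -1 × [(40)(39)]^(-1) ≡ 20 (mod 41)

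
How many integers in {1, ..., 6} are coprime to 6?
2

Prime factorization: 6 = 2 × 3
Using the formula φ(n) = n × Π(1 - 1/p) for each prime factor p:
φ(6) = 6 × (1 - 1/2) × (1 - 1/3)
φ(6) = 2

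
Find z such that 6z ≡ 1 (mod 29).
6^(-1) ≡ 5 (mod 29). Verification: 6 × 5 = 30 ≡ 1 (mod 29)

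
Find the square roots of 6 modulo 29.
The square roots of 6 mod 29 are 8 and 21. Verify: 8² = 64 ≡ 6 (mod 29)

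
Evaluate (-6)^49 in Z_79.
Using repeated squaring. (-6) ≡ 73 (mod 79). 49 = 32 + 16 + 1 (binary 110001). Repeated squaring mod 79: 73^1 ≡ 73; 73^2 ≡ 73² = 5329 ≡ 36; 73^4 ≡ 36² = 1296 ≡ 32; 73^8 ≡ 32² = 1024 ≡ 76; 73^16 ≡ 76² = 5776 ≡ 9; 73^32 ≡ 9² = 81 ≡ 2. Multiply: (-6)^49 ≡ 73^32 × 73^16 × 73^1 ≡ 2 × 9 × 73 (mod 79): 2 × 9 = 18 ≡ 18; 18 × 73 = 1314 ≡ 50. So (-6)^49 ≡ 50 (mod 79).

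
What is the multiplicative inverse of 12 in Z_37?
12^(-1) ≡ 34 (mod 37). Verification: 12 × 34 = 408 ≡ 1 (mod 37)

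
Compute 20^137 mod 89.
Using Fermat: 20^{88} ≡ 1 (mod 89). 137 ≡ 49 (mod 88). So 20^{137} ≡ 20^{49} ≡ 5 (mod 89)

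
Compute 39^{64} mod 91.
39

Using successive squaring:
Binary expansion of 64: 1000000
Powers of 39 mod 91 (each is the square of the previous):
  39^1 ≡ 39 (mod 91)
  39^2 ≡ 39² = 1521 ≡ 65 (mod 91)
  39^4 ≡ 65² = 4225 ≡ 39 (mod 91)
  39^8 ≡ 39² = 1521 ≡ 65 (mod 91)
  39^16 ≡ 65² = 4225 ≡ 39 (mod 91)
  39^32 ≡ 39² = 1521 ≡ 65 (mod 91)
  39^64 ≡ 65² = 4225 ≡ 39 (mod 91)
64 is a power of 2, so 39^64 is the last square: ≡ 39 (mod 91)
Result: 39^64 ≡ 39 (mod 91)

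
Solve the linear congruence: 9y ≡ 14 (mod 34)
28

Since gcd(9, 34) = 1 divides 14, a solution exists.
Multiply both sides by the inverse of 9 mod 34:
  9^(-1) mod 34 = 19
  x ≡ 19 × 14 ≡ 266 ≡ 28 (mod 34)
Verification: 9 × 28 = 252 = 7 × 34 + 14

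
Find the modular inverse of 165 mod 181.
165^(-1) ≡ 147 (mod 181). Verification: 165 × 147 = 24255 ≡ 1 (mod 181)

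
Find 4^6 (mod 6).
6 = 4 + 2 (binary 110). Repeated squaring mod 6: 4^1 ≡ 4; 4^2 ≡ 4² = 16 ≡ 4; 4^4 ≡ 4² = 16 ≡ 4. Multiply: 4^6 = 4^4 × 4^2 ≡ 4 × 4 (mod 6): 4 × 4 = 16 ≡ 4. So 4^6 ≡ 4 (mod 6).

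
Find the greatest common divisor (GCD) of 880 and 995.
5

Using the Euclidean algorithm:
880 = 0 × 995 + 880
995 = 1 × 880 + 115
880 = 7 × 115 + 75
115 = 1 × 75 + 40
75 = 1 × 40 + 35
40 = 1 × 35 + 5
35 = 7 × 5 + 0

GCD(880, 995) = 5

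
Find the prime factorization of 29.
29

Divide by primes starting from smallest:
29 ÷ 29 = 1

29 = 29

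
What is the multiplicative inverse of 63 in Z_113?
63^(-1) ≡ 61 (mod 113). Verification: 63 × 61 = 3843 ≡ 1 (mod 113)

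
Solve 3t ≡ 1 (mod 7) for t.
5

Using Extended Euclidean Algorithm:
gcd(3, 7) = 1
Bezout coefficients: 3 × -2 + 7 × 1 = 1
So 3 × -2 ≡ 1 (mod 7)
The inverse is -2 mod 7 = 5
Verification: 3 × 5 = 15 = 2 × 7 + 1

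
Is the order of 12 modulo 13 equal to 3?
No, the actual order is 2, not 3.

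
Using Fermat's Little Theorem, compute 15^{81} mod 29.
8

By Fermat's Little Theorem, a^(p-1) ≡ 1 (mod p) for prime p and gcd(a, p) = 1
Here p = 29, so 15^28 ≡ 1 (mod 29)
We can reduce the exponent: 81 mod 28 = 25
So 15^81 ≡ 15^25 (mod 29)
Computing: 15^25 mod 29 = 8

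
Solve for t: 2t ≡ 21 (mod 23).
22

Since gcd(2, 23) = 1 divides 21, a solution exists.
Multiply both sides by the inverse of 2 mod 23:
  2^(-1) mod 23 = 12
  x ≡ 12 × 21 ≡ 252 ≡ 22 (mod 23)
Verification: 2 × 22 = 44 = 1 × 23 + 21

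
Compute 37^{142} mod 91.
23

Using successive squaring:
Binary expansion of 142: 10001110
Powers of 37 mod 91 (each is the square of the previous):
  37^1 ≡ 37 (mod 91)
  37^2 ≡ 37² = 1369 ≡ 4 (mod 91)
  37^4 ≡ 4² = 16 ≡ 16 (mod 91)
  37^8 ≡ 16² = 256 ≡ 74 (mod 91)
  37^16 ≡ 74² = 5476 ≡ 16 (mod 91)
  37^32 ≡ 16² = 256 ≡ 74 (mod 91)
  37^64 ≡ 74² = 5476 ≡ 16 (mod 91)
  37^128 ≡ 16² = 256 ≡ 74 (mod 91)
142 = 128 + 8 + 4 + 2, so 37^142 = 37^128 × 37^8 × 37^4 × 37^2 ≡ 74 × 74 × 16 × 4 (mod 91)
Multiplying step by step:
  74 × 74 = 5476 ≡ 16 (mod 91)
  16 × 16 = 256 ≡ 74 (mod 91)
  74 × 4 = 296 ≡ 23 (mod 91)
Result: 37^142 ≡ 23 (mod 91)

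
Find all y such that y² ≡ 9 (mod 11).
The square roots of 9 mod 11 are 3 and 8. Verify: 3² = 9 ≡ 9 (mod 11)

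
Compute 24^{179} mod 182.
110

Using successive squaring:
Binary expansion of 179: 10110011
Powers of 24 mod 182 (each is the square of the previous):
  24^1 ≡ 24 (mod 182)
  24^2 ≡ 24² = 576 ≡ 30 (mod 182)
  24^4 ≡ 30² = 900 ≡ 172 (mod 182)
  24^8 ≡ 172² = 29584 ≡ 100 (mod 182)
  24^16 ≡ 100² = 10000 ≡ 172 (mod 182)
  24^32 ≡ 172² = 29584 ≡ 100 (mod 182)
  24^64 ≡ 100² = 10000 ≡ 172 (mod 182)
  24^128 ≡ 172² = 29584 ≡ 100 (mod 182)
179 = 128 + 32 + 16 + 2 + 1, so 24^179 = 24^128 × 24^32 × 24^16 × 24^2 × 24^1 ≡ 100 × 100 × 172 × 30 × 24 (mod 182)
Multiplying step by step:
  100 × 100 = 10000 ≡ 172 (mod 182)
  172 × 172 = 29584 ≡ 100 (mod 182)
  100 × 30 = 3000 ≡ 88 (mod 182)
  88 × 24 = 2112 ≡ 110 (mod 182)
Result: 24^179 ≡ 110 (mod 182)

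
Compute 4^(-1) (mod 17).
13

Using Extended Euclidean Algorithm:
gcd(4, 17) = 1
Bezout coefficients: 4 × -4 + 17 × 1 = 1
So 4 × -4 ≡ 1 (mod 17)
The inverse is -4 mod 17 = 13
Verification: 4 × 13 = 52 = 3 × 17 + 1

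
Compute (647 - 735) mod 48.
8

(647 - 735) = -88
-88 mod 48 = 8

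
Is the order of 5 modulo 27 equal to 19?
No, the actual order is 18, not 19.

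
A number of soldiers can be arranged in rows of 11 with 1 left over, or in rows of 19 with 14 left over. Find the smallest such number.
M = 11 × 19 = 209. M₁ = 19, y₁ ≡ 7 (mod 11). M₂ = 11, y₂ ≡ 7 (mod 19). t = 1×19×7 + 14×11×7 ≡ 166 (mod 209). The smallest positive such number is 166.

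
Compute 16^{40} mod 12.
4

Using successive squaring:
Binary expansion of 40: 101000
Powers of 16 mod 12 (each is the square of the previous):
  16^1 ≡ 4 (mod 12)
  16^2 ≡ 4² = 16 ≡ 4 (mod 12)
  16^4 ≡ 4² = 16 ≡ 4 (mod 12)
  16^8 ≡ 4² = 16 ≡ 4 (mod 12)
  16^16 ≡ 4² = 16 ≡ 4 (mod 12)
  16^32 ≡ 4² = 16 ≡ 4 (mod 12)
40 = 32 + 8, so 16^40 = 16^32 × 16^8 ≡ 4 × 4 (mod 12)
Multiplying step by step:
  4 × 4 = 16 ≡ 4 (mod 12)
Result: 16^40 ≡ 4 (mod 12)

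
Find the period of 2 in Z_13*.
Powers of 2 mod 13: 2^1≡2, 2^2≡4, 2^3≡8, 2^4≡3, 2^5≡6, 2^6≡12, 2^7≡11, 2^8≡9, 2^9≡5, 2^10≡10, 2^11≡7, 2^12≡1. Order = 12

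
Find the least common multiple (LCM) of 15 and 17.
255

First find GCD(15, 17) using the Euclidean algorithm:
15 = 0 × 17 + 15
17 = 1 × 15 + 2
15 = 7 × 2 + 1
2 = 2 × 1 + 0
GCD(15, 17) = 1

LCM formula: LCM(a, b) = (a × b) / GCD(a, b)
LCM(15, 17) = (15 × 17) / 1
LCM(15, 17) = 255 / 1
LCM(15, 17) = 255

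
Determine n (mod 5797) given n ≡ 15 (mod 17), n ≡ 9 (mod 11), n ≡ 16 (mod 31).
3364

Using the Chinese Remainder Theorem:
M = product of moduli = 5797
For equation 1: M_1 = 341, 341 ≡ 1 (mod 17), inverse of 341 mod 17 is 1 (check: 1 × 1 = 1 ≡ 1 (mod 17))
For equation 2: M_2 = 527, 527 ≡ 10 (mod 11), inverse of 527 mod 11 is 10 (check: 10 × 10 = 100 ≡ 1 (mod 11))
For equation 3: M_3 = 187, 187 ≡ 1 (mod 31), inverse of 187 mod 31 is 1 (check: 1 × 1 = 1 ≡ 1 (mod 31))
Combine: n ≡ Σ r_i×M_i×(M_i⁻¹ mod m_i) = 15×341×1 + 9×527×10 + 16×187×1 = 5115 + 47430 + 2992 = 55537
55537 mod 5797 = 3364
n ≡ 3364 (mod 5797)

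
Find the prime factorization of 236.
2^2 × 59

Divide by primes starting from smallest:
236 ÷ 2 = 118
118 ÷ 2 = 59
59 ÷ 59 = 1

236 = 2^2 × 59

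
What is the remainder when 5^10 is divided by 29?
10 = 8 + 2 (binary 1010). Repeated squaring mod 29: 5^1 ≡ 5; 5^2 ≡ 5² = 25 ≡ 25; 5^4 ≡ 25² = 625 ≡ 16; 5^8 ≡ 16² = 256 ≡ 24. Multiply: 5^10 = 5^8 × 5^2 ≡ 24 × 25 (mod 29): 24 × 25 = 600 ≡ 20. So 5^10 ≡ 20 (mod 29).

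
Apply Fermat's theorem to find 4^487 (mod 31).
By Fermat: 4^{30} ≡ 1 (mod 31). 487 ≡ 7 (mod 30). So 4^{487} ≡ 4^{7} ≡ 16 (mod 31)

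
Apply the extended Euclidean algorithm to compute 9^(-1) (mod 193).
Extended GCD: 9(43) + 193(-2) = 1. So 9^(-1) ≡ 43 ≡ 43 (mod 193). Verify: 9 × 43 = 387 ≡ 1 (mod 193)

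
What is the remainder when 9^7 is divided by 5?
9 ≡ 4 (mod 5). 7 = 4 + 2 + 1 (binary 111). Repeated squaring mod 5: 4^1 ≡ 4; 4^2 ≡ 4² = 16 ≡ 1; 4^4 ≡ 1² = 1 ≡ 1. Multiply: 9^7 ≡ 4^4 × 4^2 × 4^1 ≡ 1 × 1 × 4 (mod 5): 1 × 1 = 1 ≡ 1; 1 × 4 = 4 ≡ 4. So 9^7 ≡ 4 (mod 5).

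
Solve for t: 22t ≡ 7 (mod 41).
32

Since gcd(22, 41) = 1 divides 7, a solution exists.
Multiply both sides by the inverse of 22 mod 41:
  22^(-1) mod 41 = 28
  x ≡ 28 × 7 ≡ 196 ≡ 32 (mod 41)
Verification: 22 × 32 = 704 = 17 × 41 + 7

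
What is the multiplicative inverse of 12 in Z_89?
52

Using Extended Euclidean Algorithm:
gcd(12, 89) = 1
Bezout coefficients: 12 × -37 + 89 × 5 = 1
So 12 × -37 ≡ 1 (mod 89)
The inverse is -37 mod 89 = 52
Verification: 12 × 52 = 624 = 7 × 89 + 1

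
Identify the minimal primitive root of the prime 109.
p - 1 = 108 has prime divisors 2, 3. h is a primitive root mod 109 iff h^(108/q) ≢ 1 (mod 109) for each such q.
h = 2: 2^54 ≡ 108, 2^36 ≡ 1 (mod 109); 2^36 ≡ 1, so not a primitive root.
h = 3: 3^54 ≡ 1, 3^36 ≡ 63 (mod 109); 3^54 ≡ 1, so not a primitive root.
h = 4: 4^54 ≡ 1, 4^36 ≡ 1 (mod 109); 4^54 ≡ 1, so not a primitive root.
h = 5: 5^54 ≡ 1, 5^36 ≡ 63 (mod 109); 5^54 ≡ 1, so not a primitive root.
h = 6: 6^54 ≡ 108, 6^36 ≡ 63 (mod 109); none is 1, so 6 has order 108 and is a primitive root.
The smallest primitive root mod 109 is g = 6.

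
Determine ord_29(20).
Powers of 20 mod 29: 20^1≡20, 20^2≡23, 20^3≡25, 20^4≡7, 20^5≡24, 20^6≡16, 20^7≡1. Order = 7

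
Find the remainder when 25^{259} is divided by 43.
By Fermat: 25^{42} ≡ 1 (mod 43). 259 = 6×42 + 7. So 25^{259} ≡ 25^{7} ≡ 36 (mod 43)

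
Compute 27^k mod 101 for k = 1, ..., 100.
g^1, g^2, ..., g^{100} mod 101: {27, 22, 89, 80, 39, 43, 50, 37, 90, 6, 61, 31, 29, 76, 32, 56, 98, 20, 35, 36, 63, 85, 73, 52, 91, 33, 83, 19, 8, 14, 75, 5, 34, 9, 41, 97, 94, 13, 48, 84, 46, 30, 2, 54, 44, 77, 59, 78, 86, 100, 74, 79, 12, 21, 62, 58, 51, 64, 11, 95, 40, 70, 72, 25, 69, 45, 3, 81, 66, 65, 38, 16, 28, 49, 10, 68, 18, 82, 93, 87, 26, 96, 67, 92, 60, 4, 7, 88, 53, 17, 55, 71, 99, 47, 57, 24, 42, 23, 15, 1}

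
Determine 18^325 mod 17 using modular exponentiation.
Using Fermat: 18^{16} ≡ 1 (mod 17). 325 ≡ 5 (mod 16). So 18^{325} ≡ 18^{5} ≡ 1 (mod 17)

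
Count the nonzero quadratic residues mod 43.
For prime 43, there are (p-1)/2 = (43-1)/2 = 21 quadratic residues (excluding 0).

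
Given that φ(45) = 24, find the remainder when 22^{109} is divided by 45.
By Euler: 22^{24} ≡ 1 (mod 45) since gcd(22, 45) = 1. 109 = 4×24 + 13. So 22^{109} ≡ 22^{13} ≡ 22 (mod 45)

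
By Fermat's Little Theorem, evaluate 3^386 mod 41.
By Fermat: 3^{40} ≡ 1 (mod 41). 386 ≡ 26 (mod 40). So 3^{386} ≡ 3^{26} ≡ 9 (mod 41)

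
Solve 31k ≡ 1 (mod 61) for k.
31^(-1) ≡ 2 (mod 61). Verification: 31 × 2 = 62 ≡ 1 (mod 61)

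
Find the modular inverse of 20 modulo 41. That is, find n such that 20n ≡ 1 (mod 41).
39

Using Extended Euclidean Algorithm:
gcd(20, 41) = 1
Bezout coefficients: 20 × -2 + 41 × 1 = 1
So 20 × -2 ≡ 1 (mod 41)
The inverse is -2 mod 41 = 39
Verification: 20 × 39 = 780 = 19 × 41 + 1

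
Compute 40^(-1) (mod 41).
40^(-1) ≡ 40 (mod 41). Verification: 40 × 40 = 1600 ≡ 1 (mod 41)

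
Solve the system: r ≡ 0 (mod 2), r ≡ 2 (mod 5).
M = 2 × 5 = 10. M₁ = 5, y₁ ≡ 1 (mod 2). M₂ = 2, y₂ ≡ 3 (mod 5). r = 0×5×1 + 2×2×3 ≡ 2 (mod 10)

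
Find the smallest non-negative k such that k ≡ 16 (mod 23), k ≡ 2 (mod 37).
39

Using the Chinese Remainder Theorem:
M = product of moduli = 851
For equation 1: M_1 = 37, 37 ≡ 14 (mod 23), inverse of 37 mod 23 is 5 (check: 14 × 5 = 70 ≡ 1 (mod 23))
For equation 2: M_2 = 23, 23 ≡ 23 (mod 37), inverse of 23 mod 37 is 29 (check: 23 × 29 = 667 ≡ 1 (mod 37))
Combine: k ≡ Σ r_i×M_i×(M_i⁻¹ mod m_i) = 16×37×5 + 2×23×29 = 2960 + 1334 = 4294
4294 mod 851 = 39
k ≡ 39 (mod 851)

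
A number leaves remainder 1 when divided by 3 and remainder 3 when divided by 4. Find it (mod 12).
M = 3 × 4 = 12. M₁ = 4, y₁ ≡ 1 (mod 3). M₂ = 3, y₂ ≡ 3 (mod 4). x = 1×4×1 + 3×3×3 ≡ 7 (mod 12)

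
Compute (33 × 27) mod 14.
9

(33 × 27) = 891
891 mod 14 = 9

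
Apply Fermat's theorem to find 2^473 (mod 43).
By Fermat: 2^{42} ≡ 1 (mod 43). 473 ≡ 11 (mod 42). So 2^{473} ≡ 2^{11} ≡ 27 (mod 43)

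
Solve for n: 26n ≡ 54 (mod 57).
24

Since gcd(26, 57) = 1 divides 54, a solution exists.
Multiply both sides by the inverse of 26 mod 57:
  26^(-1) mod 57 = 11
  x ≡ 11 × 54 ≡ 594 ≡ 24 (mod 57)
Verification: 26 × 24 = 624 = 10 × 57 + 54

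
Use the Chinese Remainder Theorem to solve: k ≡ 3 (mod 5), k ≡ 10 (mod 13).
23

Using the Chinese Remainder Theorem:
M = product of moduli = 65
For equation 1: M_1 = 13, 13 ≡ 3 (mod 5), inverse of 13 mod 5 is 2 (check: 3 × 2 = 6 ≡ 1 (mod 5))
For equation 2: M_2 = 5, 5 ≡ 5 (mod 13), inverse of 5 mod 13 is 8 (check: 5 × 8 = 40 ≡ 1 (mod 13))
Combine: k ≡ Σ r_i×M_i×(M_i⁻¹ mod m_i) = 3×13×2 + 10×5×8 = 78 + 400 = 478
478 mod 65 = 23
k ≡ 23 (mod 65)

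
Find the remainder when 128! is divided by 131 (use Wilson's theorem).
(130)! = (128)! × (129) × (130) ≡ -1 (mod 131). So (128)! ≡ -1 × [(130)(129)]^(-1) ≡ 65 (mod 131)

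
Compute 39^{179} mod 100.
59

Using successive squaring:
Binary expansion of 179: 10110011
Powers of 39 mod 100 (each is the square of the previous):
  39^1 ≡ 39 (mod 100)
  39^2 ≡ 39² = 1521 ≡ 21 (mod 100)
  39^4 ≡ 21² = 441 ≡ 41 (mod 100)
  39^8 ≡ 41² = 1681 ≡ 81 (mod 100)
  39^16 ≡ 81² = 6561 ≡ 61 (mod 100)
  39^32 ≡ 61² = 3721 ≡ 21 (mod 100)
  39^64 ≡ 21² = 441 ≡ 41 (mod 100)
  39^128 ≡ 41² = 1681 ≡ 81 (mod 100)
179 = 128 + 32 + 16 + 2 + 1, so 39^179 = 39^128 × 39^32 × 39^16 × 39^2 × 39^1 ≡ 81 × 21 × 61 × 21 × 39 (mod 100)
Multiplying step by step:
  81 × 21 = 1701 ≡ 1 (mod 100)
  1 × 61 = 61 ≡ 61 (mod 100)
  61 × 21 = 1281 ≡ 81 (mod 100)
  81 × 39 = 3159 ≡ 59 (mod 100)
Result: 39^179 ≡ 59 (mod 100)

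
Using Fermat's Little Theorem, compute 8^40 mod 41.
By Fermat's Little Theorem, 8^{40} ≡ 1 (mod 41) since 41 is prime and gcd(8, 41) = 1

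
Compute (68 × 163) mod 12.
8

(68 × 163) = 11084
11084 mod 12 = 8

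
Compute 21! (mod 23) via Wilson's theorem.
(22)! = (21)! × (22) ≡ -1 (mod 23). So (21)! ≡ -1 × (22)^(-1) ≡ (-1)×(-1) = 1 (mod 23)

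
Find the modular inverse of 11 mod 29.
11^(-1) ≡ 8 (mod 29). Verification: 11 × 8 = 88 ≡ 1 (mod 29)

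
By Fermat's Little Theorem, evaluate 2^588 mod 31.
By Fermat: 2^{30} ≡ 1 (mod 31). 588 ≡ 18 (mod 30). So 2^{588} ≡ 2^{18} ≡ 8 (mod 31)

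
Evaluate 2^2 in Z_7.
2 = 2 (binary 10). Repeated squaring mod 7: 2^1 ≡ 2; 2^2 ≡ 2² = 4 ≡ 4. So 2^2 ≡ 4 (mod 7).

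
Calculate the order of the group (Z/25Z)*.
20

Prime factorization: 25 = 5^2
Using the formula φ(n) = n × Π(1 - 1/p) for each prime factor p:
φ(25) = 25 × (1 - 1/5)
φ(25) = 20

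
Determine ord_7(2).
Powers of 2 mod 7: 2^1≡2, 2^2≡4, 2^3≡1. Order = 3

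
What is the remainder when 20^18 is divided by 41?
Using repeated squaring. 18 = 16 + 2 (binary 10010). Repeated squaring mod 41: 20^1 ≡ 20; 20^2 ≡ 20² = 400 ≡ 31; 20^4 ≡ 31² = 961 ≡ 18; 20^8 ≡ 18² = 324 ≡ 37; 20^16 ≡ 37² = 1369 ≡ 16. Multiply: 20^18 = 20^16 × 20^2 ≡ 16 × 31 (mod 41): 16 × 31 = 496 ≡ 4. So 20^18 ≡ 4 (mod 41).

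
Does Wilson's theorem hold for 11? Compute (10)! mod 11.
(10)! mod 11 = 10. Since this equals -1 (mod 11), Wilson confirms 11 is prime.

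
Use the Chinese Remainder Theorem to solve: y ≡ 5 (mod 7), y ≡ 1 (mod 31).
187

Using the Chinese Remainder Theorem:
M = product of moduli = 217
For equation 1: M_1 = 31, 31 ≡ 3 (mod 7), inverse of 31 mod 7 is 5 (check: 3 × 5 = 15 ≡ 1 (mod 7))
For equation 2: M_2 = 7, 7 ≡ 7 (mod 31), inverse of 7 mod 31 is 9 (check: 7 × 9 = 63 ≡ 1 (mod 31))
Combine: y ≡ Σ r_i×M_i×(M_i⁻¹ mod m_i) = 5×31×5 + 1×7×9 = 775 + 63 = 838
838 mod 217 = 187
y ≡ 187 (mod 217)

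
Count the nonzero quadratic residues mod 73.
For prime 73, there are (p-1)/2 = (73-1)/2 = 36 quadratic residues (excluding 0).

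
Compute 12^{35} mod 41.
14

Using successive squaring:
Binary expansion of 35: 100011
Powers of 12 mod 41 (each is the square of the previous):
  12^1 ≡ 12 (mod 41)
  12^2 ≡ 12² = 144 ≡ 21 (mod 41)
  12^4 ≡ 21² = 441 ≡ 31 (mod 41)
  12^8 ≡ 31² = 961 ≡ 18 (mod 41)
  12^16 ≡ 18² = 324 ≡ 37 (mod 41)
  12^32 ≡ 37² = 1369 ≡ 16 (mod 41)
35 = 32 + 2 + 1, so 12^35 = 12^32 × 12^2 × 12^1 ≡ 16 × 21 × 12 (mod 41)
Multiplying step by step:
  16 × 21 = 336 ≡ 8 (mod 41)
  8 × 12 = 96 ≡ 14 (mod 41)
Result: 12^35 ≡ 14 (mod 41)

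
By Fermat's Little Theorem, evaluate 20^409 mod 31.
By Fermat: 20^{30} ≡ 1 (mod 31). 409 ≡ 19 (mod 30). So 20^{409} ≡ 20^{19} ≡ 9 (mod 31)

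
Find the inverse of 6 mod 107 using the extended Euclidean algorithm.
Extended GCD: 6(18) + 107(-1) = 1. So 6^(-1) ≡ 18 ≡ 18 (mod 107). Verify: 6 × 18 = 108 ≡ 1 (mod 107)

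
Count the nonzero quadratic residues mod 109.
For prime 109, there are (p-1)/2 = (109-1)/2 = 54 quadratic residues (excluding 0).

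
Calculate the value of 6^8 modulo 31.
8 = 8 (binary 1000). Repeated squaring mod 31: 6^1 ≡ 6; 6^2 ≡ 6² = 36 ≡ 5; 6^4 ≡ 5² = 25 ≡ 25; 6^8 ≡ 25² = 625 ≡ 5. So 6^8 ≡ 5 (mod 31).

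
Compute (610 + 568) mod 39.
8

(610 + 568) = 1178
1178 mod 39 = 8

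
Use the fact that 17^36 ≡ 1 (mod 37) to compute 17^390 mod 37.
By Fermat: 17^{36} ≡ 1 (mod 37). 390 ≡ 30 (mod 36). So 17^{390} ≡ 17^{30} ≡ 11 (mod 37)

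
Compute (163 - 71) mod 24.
20

(163 - 71) = 92
92 mod 24 = 20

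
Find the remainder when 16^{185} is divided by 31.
By Fermat: 16^{30} ≡ 1 (mod 31). 185 = 6×30 + 5. So 16^{185} ≡ 16^{5} ≡ 1 (mod 31)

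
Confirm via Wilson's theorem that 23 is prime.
(22)! mod 23 = 22. Since this equals -1 (mod 23), Wilson confirms 23 is prime.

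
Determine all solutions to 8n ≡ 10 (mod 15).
5

Since gcd(8, 15) = 1 divides 10, a solution exists.
Multiply both sides by the inverse of 8 mod 15:
  8^(-1) mod 15 = 2
  x ≡ 2 × 10 ≡ 20 ≡ 5 (mod 15)
Verification: 8 × 5 = 40 = 2 × 15 + 10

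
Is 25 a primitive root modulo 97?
p - 1 = 96 has prime divisors 2, 3. Check 25^(96/q) mod 97 for each: 25^(96/2) = 25^48 ≡ 1, 25^(96/3) = 25^32 ≡ 61 (mod 97). Since 25^48 ≡ 1 (mod 97), the order of 25 divides 48 (in fact the order is 48) ≠ 96, so it is not a primitive root.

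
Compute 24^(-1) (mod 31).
24^(-1) ≡ 22 (mod 31). Verification: 24 × 22 = 528 ≡ 1 (mod 31)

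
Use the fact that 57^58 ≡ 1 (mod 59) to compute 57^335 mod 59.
By Fermat: 57^{58} ≡ 1 (mod 59). 335 = 5×58 + 45. So 57^{335} ≡ 57^{45} ≡ 46 (mod 59)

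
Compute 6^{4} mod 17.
4

Using successive squaring:
Binary expansion of 4: 100
Powers of 6 mod 17 (each is the square of the previous):
  6^1 ≡ 6 (mod 17)
  6^2 ≡ 6² = 36 ≡ 2 (mod 17)
  6^4 ≡ 2² = 4 ≡ 4 (mod 17)
4 is a power of 2, so 6^4 is the last square: ≡ 4 (mod 17)
Result: 6^4 ≡ 4 (mod 17)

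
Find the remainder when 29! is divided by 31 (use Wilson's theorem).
(30)! = (29)! × (30) ≡ -1 (mod 31). So (29)! ≡ -1 × (30)^(-1) ≡ (-1)×(-1) = 1 (mod 31)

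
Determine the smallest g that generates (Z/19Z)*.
2

A primitive root g modulo p has order p-1 = 18
Prime divisors of 18: [2, 3]
g is a primitive root iff g^(18/q) ≢ 1 (mod 19) for each prime divisor q
Testing small values:
  g = 2: 2^9 ≡ 18, 2^6 ≡ 7 (mod 19) → none is 1, primitive root!
The smallest primitive root is 2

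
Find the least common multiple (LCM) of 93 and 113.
10509

First find GCD(93, 113) using the Euclidean algorithm:
93 = 0 × 113 + 93
113 = 1 × 93 + 20
93 = 4 × 20 + 13
20 = 1 × 13 + 7
13 = 1 × 7 + 6
7 = 1 × 6 + 1
6 = 6 × 1 + 0
GCD(93, 113) = 1

LCM formula: LCM(a, b) = (a × b) / GCD(a, b)
LCM(93, 113) = (93 × 113) / 1
LCM(93, 113) = 10509 / 1
LCM(93, 113) = 10509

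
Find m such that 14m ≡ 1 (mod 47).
14^(-1) ≡ 37 (mod 47). Verification: 14 × 37 = 518 ≡ 1 (mod 47)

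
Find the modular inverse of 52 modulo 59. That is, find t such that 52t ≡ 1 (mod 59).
42

Using Extended Euclidean Algorithm:
gcd(52, 59) = 1
Bezout coefficients: 52 × -17 + 59 × 15 = 1
So 52 × -17 ≡ 1 (mod 59)
The inverse is -17 mod 59 = 42
Verification: 52 × 42 = 2184 = 37 × 59 + 1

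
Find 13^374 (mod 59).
Using Fermat: 13^{58} ≡ 1 (mod 59). 374 ≡ 26 (mod 58). So 13^{374} ≡ 13^{26} ≡ 21 (mod 59)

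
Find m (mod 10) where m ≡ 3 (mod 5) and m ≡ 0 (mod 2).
M = 5 × 2 = 10. M₁ = 2, y₁ ≡ 3 (mod 5). M₂ = 5, y₂ ≡ 1 (mod 2). m = 3×2×3 + 0×5×1 ≡ 8 (mod 10)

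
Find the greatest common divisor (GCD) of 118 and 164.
2

Using the Euclidean algorithm:
118 = 0 × 164 + 118
164 = 1 × 118 + 46
118 = 2 × 46 + 26
46 = 1 × 26 + 20
26 = 1 × 20 + 6
20 = 3 × 6 + 2
6 = 3 × 2 + 0

GCD(118, 164) = 2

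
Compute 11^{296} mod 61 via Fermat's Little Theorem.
1

By Fermat's Little Theorem, a^(p-1) ≡ 1 (mod p) for prime p and gcd(a, p) = 1
Here p = 61, so 11^60 ≡ 1 (mod 61)
We can reduce the exponent: 296 mod 60 = 56
So 11^296 ≡ 11^56 (mod 61)
Computing: 11^56 mod 61 = 1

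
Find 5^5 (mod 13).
5 = 4 + 1 (binary 101). Repeated squaring mod 13: 5^1 ≡ 5; 5^2 ≡ 5² = 25 ≡ 12; 5^4 ≡ 12² = 144 ≡ 1. Multiply: 5^5 = 5^4 × 5^1 ≡ 1 × 5 (mod 13): 1 × 5 = 5 ≡ 5. So 5^5 ≡ 5 (mod 13).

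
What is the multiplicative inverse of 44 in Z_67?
44^(-1) ≡ 32 (mod 67). Verification: 44 × 32 = 1408 ≡ 1 (mod 67)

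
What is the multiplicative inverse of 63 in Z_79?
63^(-1) ≡ 74 (mod 79). Verification: 63 × 74 = 4662 ≡ 1 (mod 79)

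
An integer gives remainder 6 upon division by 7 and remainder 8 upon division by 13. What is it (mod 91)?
M = 7 × 13 = 91. M₁ = 13, y₁ ≡ 6 (mod 7). M₂ = 7, y₂ ≡ 2 (mod 13). y = 6×13×6 + 8×7×2 ≡ 34 (mod 91). The smallest positive such number is 34.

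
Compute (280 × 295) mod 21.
7

(280 × 295) = 82600
82600 mod 21 = 7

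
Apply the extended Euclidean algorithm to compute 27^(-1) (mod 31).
Extended GCD: 27(-8) + 31(7) = 1. So 27^(-1) ≡ 23 ≡ 23 (mod 31). Verify: 27 × 23 = 621 ≡ 1 (mod 31)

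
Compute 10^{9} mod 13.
12

Using successive squaring:
Binary expansion of 9: 1001
Powers of 10 mod 13 (each is the square of the previous):
  10^1 ≡ 10 (mod 13)
  10^2 ≡ 10² = 100 ≡ 9 (mod 13)
  10^4 ≡ 9² = 81 ≡ 3 (mod 13)
  10^8 ≡ 3² = 9 ≡ 9 (mod 13)
9 = 8 + 1, so 10^9 = 10^8 × 10^1 ≡ 9 × 10 (mod 13)
Multiplying step by step:
  9 × 10 = 90 ≡ 12 (mod 13)
Result: 10^9 ≡ 12 (mod 13)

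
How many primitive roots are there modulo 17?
Number of primitive roots mod 17 = φ(16) = 8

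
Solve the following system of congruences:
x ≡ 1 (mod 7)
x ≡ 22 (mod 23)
22

Using the Chinese Remainder Theorem:
M = product of moduli = 161
For equation 1: M_1 = 23, 23 ≡ 2 (mod 7), inverse of 23 mod 7 is 4 (check: 2 × 4 = 8 ≡ 1 (mod 7))
For equation 2: M_2 = 7, 7 ≡ 7 (mod 23), inverse of 7 mod 23 is 10 (check: 7 × 10 = 70 ≡ 1 (mod 23))
Combine: x ≡ Σ r_i×M_i×(M_i⁻¹ mod m_i) = 1×23×4 + 22×7×10 = 92 + 1540 = 1632
1632 mod 161 = 22
x ≡ 22 (mod 161)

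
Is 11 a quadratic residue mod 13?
By Euler's criterion: 11^{6} ≡ 12 (mod 13). Since this equals -1 (≡ 12), 11 is not a QR.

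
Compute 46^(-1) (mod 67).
51

Using Extended Euclidean Algorithm:
gcd(46, 67) = 1
Bezout coefficients: 46 × -16 + 67 × 11 = 1
So 46 × -16 ≡ 1 (mod 67)
The inverse is -16 mod 67 = 51
Verification: 46 × 51 = 2346 = 35 × 67 + 1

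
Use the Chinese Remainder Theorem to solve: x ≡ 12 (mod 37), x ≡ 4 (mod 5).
49

Using the Chinese Remainder Theorem:
M = product of moduli = 185
For equation 1: M_1 = 5, 5 ≡ 5 (mod 37), inverse of 5 mod 37 is 15 (check: 5 × 15 = 75 ≡ 1 (mod 37))
For equation 2: M_2 = 37, 37 ≡ 2 (mod 5), inverse of 37 mod 5 is 3 (check: 2 × 3 = 6 ≡ 1 (mod 5))
Combine: x ≡ Σ r_i×M_i×(M_i⁻¹ mod m_i) = 12×5×15 + 4×37×3 = 900 + 444 = 1344
1344 mod 185 = 49
x ≡ 49 (mod 185)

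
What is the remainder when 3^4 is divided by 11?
4 = 4 (binary 100). Repeated squaring mod 11: 3^1 ≡ 3; 3^2 ≡ 3² = 9 ≡ 9; 3^4 ≡ 9² = 81 ≡ 4. So 3^4 ≡ 4 (mod 11).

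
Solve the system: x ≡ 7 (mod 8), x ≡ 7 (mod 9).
M = 8 × 9 = 72. M₁ = 9, y₁ ≡ 1 (mod 8). M₂ = 8, y₂ ≡ 8 (mod 9). x = 7×9×1 + 7×8×8 ≡ 7 (mod 72)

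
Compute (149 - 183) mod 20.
6

(149 - 183) = -34
-34 mod 20 = 6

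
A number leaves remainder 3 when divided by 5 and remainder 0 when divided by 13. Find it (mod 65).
M = 5 × 13 = 65. M₁ = 13, y₁ ≡ 2 (mod 5). M₂ = 5, y₂ ≡ 8 (mod 13). m = 3×13×2 + 0×5×8 ≡ 13 (mod 65)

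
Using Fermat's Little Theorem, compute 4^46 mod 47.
By Fermat's Little Theorem, 4^{46} ≡ 1 (mod 47) since 47 is prime and gcd(4, 47) = 1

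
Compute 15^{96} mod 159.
150

Using successive squaring:
Binary expansion of 96: 1100000
Powers of 15 mod 159 (each is the square of the previous):
  15^1 ≡ 15 (mod 159)
  15^2 ≡ 15² = 225 ≡ 66 (mod 159)
  15^4 ≡ 66² = 4356 ≡ 63 (mod 159)
  15^8 ≡ 63² = 3969 ≡ 153 (mod 159)
  15^16 ≡ 153² = 23409 ≡ 36 (mod 159)
  15^32 ≡ 36² = 1296 ≡ 24 (mod 159)
  15^64 ≡ 24² = 576 ≡ 99 (mod 159)
96 = 64 + 32, so 15^96 = 15^64 × 15^32 ≡ 99 × 24 (mod 159)
Multiplying step by step:
  99 × 24 = 2376 ≡ 150 (mod 159)
Result: 15^96 ≡ 150 (mod 159)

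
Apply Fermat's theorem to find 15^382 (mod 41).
By Fermat: 15^{40} ≡ 1 (mod 41). 382 ≡ 22 (mod 40). So 15^{382} ≡ 15^{22} ≡ 21 (mod 41)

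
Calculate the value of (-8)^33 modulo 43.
Using repeated squaring. (-8) ≡ 35 (mod 43). 33 = 32 + 1 (binary 100001). Repeated squaring mod 43: 35^1 ≡ 35; 35^2 ≡ 35² = 1225 ≡ 21; 35^4 ≡ 21² = 441 ≡ 11; 35^8 ≡ 11² = 121 ≡ 35; 35^16 ≡ 35² = 1225 ≡ 21; 35^32 ≡ 21² = 441 ≡ 11. Multiply: (-8)^33 ≡ 35^32 × 35^1 ≡ 11 × 35 (mod 43): 11 × 35 = 385 ≡ 41. So (-8)^33 ≡ 41 (mod 43).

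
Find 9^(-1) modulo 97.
54

Using Extended Euclidean Algorithm:
gcd(9, 97) = 1
Bezout coefficients: 9 × -43 + 97 × 4 = 1
So 9 × -43 ≡ 1 (mod 97)
The inverse is -43 mod 97 = 54
Verification: 9 × 54 = 486 = 5 × 97 + 1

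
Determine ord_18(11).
Powers of 11 mod 18: 11^1≡11, 11^2≡13, 11^3≡17, 11^4≡7, 11^5≡5, 11^6≡1. Order = 6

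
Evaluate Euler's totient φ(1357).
1276

Prime factorization: 1357 = 23 × 59
Using the formula φ(n) = n × Π(1 - 1/p) for each prime factor p:
φ(1357) = 1357 × (1 - 1/23) × (1 - 1/59)
φ(1357) = 1276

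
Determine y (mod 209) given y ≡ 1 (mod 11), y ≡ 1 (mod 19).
1

Using the Chinese Remainder Theorem:
M = product of moduli = 209
For equation 1: M_1 = 19, 19 ≡ 8 (mod 11), inverse of 19 mod 11 is 7 (check: 8 × 7 = 56 ≡ 1 (mod 11))
For equation 2: M_2 = 11, 11 ≡ 11 (mod 19), inverse of 11 mod 19 is 7 (check: 11 × 7 = 77 ≡ 1 (mod 19))
Combine: y ≡ Σ r_i×M_i×(M_i⁻¹ mod m_i) = 1×19×7 + 1×11×7 = 133 + 77 = 210
210 mod 209 = 1
y ≡ 1 (mod 209)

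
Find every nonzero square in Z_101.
QRs mod 101: {1, 4, 5, 6, 9, 13, 14, 16, 17, 19, 20, 21, 22, 23, 24, 25, 30, 31, 33, 36, 37, 43, 45, 47, 49, 52, 54, 56, 58, 64, 65, 68, 70, 71, 76, 77, 78, 79, 80, 81, 82, 84, 85, 87, 88, 92, 95, 96, 97, 100}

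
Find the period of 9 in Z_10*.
Powers of 9 mod 10: 9^1≡9, 9^2≡1. Order = 2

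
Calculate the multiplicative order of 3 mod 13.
Powers of 3 mod 13: 3^1≡3, 3^2≡9, 3^3≡1. Order = 3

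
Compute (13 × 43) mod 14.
13

(13 × 43) = 559
559 mod 14 = 13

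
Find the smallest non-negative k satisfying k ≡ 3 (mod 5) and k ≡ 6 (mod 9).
M = 5 × 9 = 45. M₁ = 9, y₁ ≡ 4 (mod 5). M₂ = 5, y₂ ≡ 2 (mod 9). k = 3×9×4 + 6×5×2 ≡ 33 (mod 45)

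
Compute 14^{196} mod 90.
76

Using successive squaring:
Binary expansion of 196: 11000100
Powers of 14 mod 90 (each is the square of the previous):
  14^1 ≡ 14 (mod 90)
  14^2 ≡ 14² = 196 ≡ 16 (mod 90)
  14^4 ≡ 16² = 256 ≡ 76 (mod 90)
  14^8 ≡ 76² = 5776 ≡ 16 (mod 90)
  14^16 ≡ 16² = 256 ≡ 76 (mod 90)
  14^32 ≡ 76² = 5776 ≡ 16 (mod 90)
  14^64 ≡ 16² = 256 ≡ 76 (mod 90)
  14^128 ≡ 76² = 5776 ≡ 16 (mod 90)
196 = 128 + 64 + 4, so 14^196 = 14^128 × 14^64 × 14^4 ≡ 16 × 76 × 76 (mod 90)
Multiplying step by step:
  16 × 76 = 1216 ≡ 46 (mod 90)
  46 × 76 = 3496 ≡ 76 (mod 90)
Result: 14^196 ≡ 76 (mod 90)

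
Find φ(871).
792

Prime factorization: 871 = 13 × 67
Using the formula φ(n) = n × Π(1 - 1/p) for each prime factor p:
φ(871) = 871 × (1 - 1/13) × (1 - 1/67)
φ(871) = 792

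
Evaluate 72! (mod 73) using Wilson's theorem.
By Wilson's theorem, (72)! ≡ -1 ≡ 72 (mod 73)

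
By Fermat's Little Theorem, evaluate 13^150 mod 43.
By Fermat: 13^{42} ≡ 1 (mod 43). 150 = 3×42 + 24. So 13^{150} ≡ 13^{24} ≡ 4 (mod 43)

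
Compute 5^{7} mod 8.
5

Using successive squaring:
Binary expansion of 7: 111
Powers of 5 mod 8 (each is the square of the previous):
  5^1 ≡ 5 (mod 8)
  5^2 ≡ 5² = 25 ≡ 1 (mod 8)
  5^4 ≡ 1² = 1 ≡ 1 (mod 8)
7 = 4 + 2 + 1, so 5^7 = 5^4 × 5^2 × 5^1 ≡ 1 × 1 × 5 (mod 8)
Multiplying step by step:
  1 × 1 = 1 ≡ 1 (mod 8)
  1 × 5 = 5 ≡ 5 (mod 8)
Result: 5^7 ≡ 5 (mod 8)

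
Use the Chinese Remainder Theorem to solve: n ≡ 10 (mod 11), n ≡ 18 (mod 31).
M = 11 × 31 = 341. M₁ = 31, y₁ ≡ 5 (mod 11). M₂ = 11, y₂ ≡ 17 (mod 31). n = 10×31×5 + 18×11×17 ≡ 142 (mod 341)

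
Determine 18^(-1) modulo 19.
18^(-1) ≡ 18 (mod 19). Verification: 18 × 18 = 324 ≡ 1 (mod 19)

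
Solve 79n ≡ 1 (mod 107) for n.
42

Using Extended Euclidean Algorithm:
gcd(79, 107) = 1
Bezout coefficients: 79 × 42 + 107 × -31 = 1
So 79 × 42 ≡ 1 (mod 107)
The inverse is 42 mod 107 = 42
Verification: 79 × 42 = 3318 = 31 × 107 + 1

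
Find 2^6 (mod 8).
6 = 4 + 2 (binary 110). Repeated squaring mod 8: 2^1 ≡ 2; 2^2 ≡ 2² = 4 ≡ 4; 2^4 ≡ 4² = 16 ≡ 0. Multiply: 2^6 = 2^4 × 2^2 ≡ 0 × 4 (mod 8): 0 × 4 = 0 ≡ 0. So 2^6 ≡ 0 (mod 8).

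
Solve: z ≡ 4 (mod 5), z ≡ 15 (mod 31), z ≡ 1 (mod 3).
M = 5 × 31 × 3 = 465. M₁ = 93, y₁ ≡ 2 (mod 5). M₂ = 15, y₂ ≡ 29 (mod 31). M₃ = 155, y₃ ≡ 2 (mod 3). z = 4×93×2 + 15×15×29 + 1×155×2 ≡ 139 (mod 465)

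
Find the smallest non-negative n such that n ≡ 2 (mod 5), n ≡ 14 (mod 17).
82

Using the Chinese Remainder Theorem:
M = product of moduli = 85
For equation 1: M_1 = 17, 17 ≡ 2 (mod 5), inverse of 17 mod 5 is 3 (check: 2 × 3 = 6 ≡ 1 (mod 5))
For equation 2: M_2 = 5, 5 ≡ 5 (mod 17), inverse of 5 mod 17 is 7 (check: 5 × 7 = 35 ≡ 1 (mod 17))
Combine: n ≡ Σ r_i×M_i×(M_i⁻¹ mod m_i) = 2×17×3 + 14×5×7 = 102 + 490 = 592
592 mod 85 = 82
n ≡ 82 (mod 85)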